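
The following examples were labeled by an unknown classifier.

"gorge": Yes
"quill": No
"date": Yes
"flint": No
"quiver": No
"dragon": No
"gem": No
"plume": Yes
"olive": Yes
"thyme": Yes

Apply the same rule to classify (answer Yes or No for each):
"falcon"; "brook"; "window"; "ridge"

No, No, No, Yes

The rule appears to be: ends with 'e'.
"falcon": No (ends with 'n'). "brook": No (ends with 'k'). "window": No (ends with 'w'). "ridge": Yes (ends with 'e').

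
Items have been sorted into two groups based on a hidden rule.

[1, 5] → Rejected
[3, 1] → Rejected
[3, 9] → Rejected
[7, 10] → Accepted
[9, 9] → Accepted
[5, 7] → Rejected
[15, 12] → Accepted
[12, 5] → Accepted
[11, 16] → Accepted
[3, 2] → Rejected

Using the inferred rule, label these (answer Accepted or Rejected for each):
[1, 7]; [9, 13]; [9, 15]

Rejected, Accepted, Accepted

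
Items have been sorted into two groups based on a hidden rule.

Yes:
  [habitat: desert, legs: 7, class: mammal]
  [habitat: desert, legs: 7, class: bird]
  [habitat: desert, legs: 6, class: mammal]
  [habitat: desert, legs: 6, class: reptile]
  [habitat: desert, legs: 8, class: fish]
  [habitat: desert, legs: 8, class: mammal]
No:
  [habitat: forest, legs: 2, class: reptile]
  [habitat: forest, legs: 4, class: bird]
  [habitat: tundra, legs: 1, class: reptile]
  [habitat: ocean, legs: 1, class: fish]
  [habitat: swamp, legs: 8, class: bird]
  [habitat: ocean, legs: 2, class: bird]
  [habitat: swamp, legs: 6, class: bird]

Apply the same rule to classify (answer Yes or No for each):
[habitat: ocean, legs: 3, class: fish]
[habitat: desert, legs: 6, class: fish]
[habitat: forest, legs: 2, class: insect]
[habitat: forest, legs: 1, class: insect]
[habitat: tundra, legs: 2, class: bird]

No, Yes, No, No, No

One predicate separates the groups cleanly: habitat is desert.
No: [habitat: ocean, legs: 3, class: fish], since habitat is ocean. Yes: [habitat: desert, legs: 6, class: fish], since habitat is desert. No: [habitat: forest, legs: 2, class: insect], since habitat is forest. No: [habitat: forest, legs: 1, class: insect], since habitat is forest. No: [habitat: tundra, legs: 2, class: bird], since habitat is tundra.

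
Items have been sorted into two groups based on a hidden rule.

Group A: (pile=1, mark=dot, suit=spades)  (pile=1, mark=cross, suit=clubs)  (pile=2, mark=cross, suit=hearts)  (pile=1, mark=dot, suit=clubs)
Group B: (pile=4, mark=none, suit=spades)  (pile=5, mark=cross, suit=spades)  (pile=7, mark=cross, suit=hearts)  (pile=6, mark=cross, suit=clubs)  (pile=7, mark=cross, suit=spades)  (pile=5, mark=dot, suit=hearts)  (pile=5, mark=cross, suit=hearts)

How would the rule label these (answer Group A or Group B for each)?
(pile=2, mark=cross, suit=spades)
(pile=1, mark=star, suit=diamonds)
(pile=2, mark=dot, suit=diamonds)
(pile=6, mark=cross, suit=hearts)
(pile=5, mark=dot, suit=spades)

One predicate separates the groups cleanly: pile ≤ 2.
(pile=2, mark=cross, suit=spades): Group A (pile = 2).
(pile=1, mark=star, suit=diamonds): Group A (pile = 1).
(pile=2, mark=dot, suit=diamonds): Group A (pile = 2).
(pile=6, mark=cross, suit=hearts): Group B (pile = 6).
(pile=5, mark=dot, suit=spades): Group B (pile = 5).

Group A, Group A, Group A, Group B, Group B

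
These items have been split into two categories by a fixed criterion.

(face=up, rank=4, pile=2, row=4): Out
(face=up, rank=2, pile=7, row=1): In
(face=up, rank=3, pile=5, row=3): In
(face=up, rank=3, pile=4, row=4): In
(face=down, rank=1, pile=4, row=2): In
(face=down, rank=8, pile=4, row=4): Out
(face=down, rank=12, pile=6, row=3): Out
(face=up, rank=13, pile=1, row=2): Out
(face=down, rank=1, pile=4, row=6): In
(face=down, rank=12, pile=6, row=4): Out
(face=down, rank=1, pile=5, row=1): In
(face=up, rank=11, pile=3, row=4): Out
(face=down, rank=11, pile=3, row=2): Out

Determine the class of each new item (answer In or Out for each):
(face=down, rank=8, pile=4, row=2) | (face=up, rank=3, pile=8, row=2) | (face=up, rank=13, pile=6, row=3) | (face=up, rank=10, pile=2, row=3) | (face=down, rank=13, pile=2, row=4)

Rule: rank ≤ 3. This holds for each 'In' example and fails for each 'Out' one.
(face=down, rank=8, pile=4, row=2) → rank = 8 → Out. (face=up, rank=3, pile=8, row=2) → rank = 3 → In. (face=up, rank=13, pile=6, row=3) → rank = 13 → Out. (face=up, rank=10, pile=2, row=3) → rank = 10 → Out. (face=down, rank=13, pile=2, row=4) → rank = 13 → Out.

Out, In, Out, Out, Out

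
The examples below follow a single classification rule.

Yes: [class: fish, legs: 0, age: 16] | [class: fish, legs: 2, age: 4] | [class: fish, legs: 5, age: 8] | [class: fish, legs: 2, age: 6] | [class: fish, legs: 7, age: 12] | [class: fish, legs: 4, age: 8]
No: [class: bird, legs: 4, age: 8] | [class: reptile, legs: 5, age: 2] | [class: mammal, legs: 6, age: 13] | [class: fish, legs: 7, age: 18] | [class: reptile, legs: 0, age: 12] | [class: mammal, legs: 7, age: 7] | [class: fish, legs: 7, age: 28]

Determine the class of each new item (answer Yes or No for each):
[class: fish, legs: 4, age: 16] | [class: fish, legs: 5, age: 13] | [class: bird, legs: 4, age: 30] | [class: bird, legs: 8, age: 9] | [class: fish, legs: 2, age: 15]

A rule that fits every label: class is fish AND age ≤ 16 — true of each 'Yes' example, false of each 'No' one.
[class: fish, legs: 4, age: 16] — class is fish, age = 16, hence Yes.
[class: fish, legs: 5, age: 13] — class is fish, age = 13, hence Yes.
[class: bird, legs: 4, age: 30] — class is bird, age = 30, hence No.
[class: bird, legs: 8, age: 9] — class is bird, age = 9, hence No.
[class: fish, legs: 2, age: 15] — class is fish, age = 15, hence Yes.

Yes, Yes, No, No, Yes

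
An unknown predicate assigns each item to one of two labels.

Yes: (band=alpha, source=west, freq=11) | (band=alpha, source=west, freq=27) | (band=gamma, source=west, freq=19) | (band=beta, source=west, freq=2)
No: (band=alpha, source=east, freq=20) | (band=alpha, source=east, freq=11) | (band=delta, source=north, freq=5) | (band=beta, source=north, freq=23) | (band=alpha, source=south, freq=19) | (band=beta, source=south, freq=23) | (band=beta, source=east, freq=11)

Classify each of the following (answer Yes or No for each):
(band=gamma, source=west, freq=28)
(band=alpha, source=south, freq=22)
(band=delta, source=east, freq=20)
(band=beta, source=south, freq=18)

Yes, No, No, No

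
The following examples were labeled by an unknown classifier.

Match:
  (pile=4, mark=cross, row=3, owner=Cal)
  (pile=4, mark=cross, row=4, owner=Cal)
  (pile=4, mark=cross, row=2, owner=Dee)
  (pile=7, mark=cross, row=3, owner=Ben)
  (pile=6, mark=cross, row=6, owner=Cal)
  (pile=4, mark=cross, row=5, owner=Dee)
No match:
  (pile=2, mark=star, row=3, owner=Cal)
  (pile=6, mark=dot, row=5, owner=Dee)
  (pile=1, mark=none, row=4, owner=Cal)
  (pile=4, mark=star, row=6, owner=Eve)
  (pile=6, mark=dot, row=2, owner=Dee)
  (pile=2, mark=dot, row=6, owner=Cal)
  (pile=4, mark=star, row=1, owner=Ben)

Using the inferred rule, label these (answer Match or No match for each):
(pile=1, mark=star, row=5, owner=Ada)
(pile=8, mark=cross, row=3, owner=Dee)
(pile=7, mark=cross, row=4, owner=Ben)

No match, Match, Match

The classifier is using: mark is cross.
(pile=1, mark=star, row=5, owner=Ada): No match (mark is star). (pile=8, mark=cross, row=3, owner=Dee): Match (mark is cross). (pile=7, mark=cross, row=4, owner=Ben): Match (mark is cross).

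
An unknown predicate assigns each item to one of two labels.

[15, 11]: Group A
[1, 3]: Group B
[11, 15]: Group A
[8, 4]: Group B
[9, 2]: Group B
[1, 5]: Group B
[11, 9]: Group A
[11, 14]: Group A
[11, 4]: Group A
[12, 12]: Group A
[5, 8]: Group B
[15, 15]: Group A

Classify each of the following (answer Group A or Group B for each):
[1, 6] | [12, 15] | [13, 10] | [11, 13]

Group B, Group A, Group A, Group A

One predicate separates the groups cleanly: sum ≥ 15.
[1, 6]: 1+6 = 7 — does not fit, so Group B.
[12, 15]: 12+15 = 27 — passes, so Group A.
[13, 10]: 13+10 = 23 — passes, so Group A.
[11, 13]: 11+13 = 24 — passes, so Group A.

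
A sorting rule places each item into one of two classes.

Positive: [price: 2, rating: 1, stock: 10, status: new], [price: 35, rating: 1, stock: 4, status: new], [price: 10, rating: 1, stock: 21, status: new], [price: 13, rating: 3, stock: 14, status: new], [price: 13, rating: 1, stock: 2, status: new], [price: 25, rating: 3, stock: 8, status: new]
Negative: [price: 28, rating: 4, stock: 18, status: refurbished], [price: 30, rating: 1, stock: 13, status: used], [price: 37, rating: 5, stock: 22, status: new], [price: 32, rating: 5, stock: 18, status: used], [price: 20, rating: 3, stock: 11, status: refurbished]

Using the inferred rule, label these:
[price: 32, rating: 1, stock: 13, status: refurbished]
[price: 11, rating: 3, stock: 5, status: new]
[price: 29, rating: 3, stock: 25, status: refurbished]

The pattern is that an item is 'Positive' exactly when: status is new AND price ≤ 35.

Negative, Positive, Negative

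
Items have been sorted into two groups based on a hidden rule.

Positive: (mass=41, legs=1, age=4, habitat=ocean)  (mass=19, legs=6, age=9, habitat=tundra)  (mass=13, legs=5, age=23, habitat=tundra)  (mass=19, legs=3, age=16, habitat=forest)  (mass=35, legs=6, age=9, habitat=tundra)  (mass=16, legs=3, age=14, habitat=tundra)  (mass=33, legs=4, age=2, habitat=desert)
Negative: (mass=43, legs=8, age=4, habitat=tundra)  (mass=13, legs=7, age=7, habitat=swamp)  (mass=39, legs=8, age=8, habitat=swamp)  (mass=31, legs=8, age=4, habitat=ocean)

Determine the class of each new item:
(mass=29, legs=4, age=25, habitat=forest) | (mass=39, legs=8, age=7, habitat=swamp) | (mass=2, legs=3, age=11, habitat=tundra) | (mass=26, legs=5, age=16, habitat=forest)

Positive, Negative, Positive, Positive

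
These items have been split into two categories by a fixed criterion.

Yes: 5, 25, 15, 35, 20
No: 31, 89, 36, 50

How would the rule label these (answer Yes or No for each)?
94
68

The simplest hypothesis consistent with all the labels is: multiple of 5 AND at most 35.
94 → 94 = 5·18 + 4, 94 > 35 → No.
68 → 68 = 5·13 + 3, 68 > 35 → No.

No, No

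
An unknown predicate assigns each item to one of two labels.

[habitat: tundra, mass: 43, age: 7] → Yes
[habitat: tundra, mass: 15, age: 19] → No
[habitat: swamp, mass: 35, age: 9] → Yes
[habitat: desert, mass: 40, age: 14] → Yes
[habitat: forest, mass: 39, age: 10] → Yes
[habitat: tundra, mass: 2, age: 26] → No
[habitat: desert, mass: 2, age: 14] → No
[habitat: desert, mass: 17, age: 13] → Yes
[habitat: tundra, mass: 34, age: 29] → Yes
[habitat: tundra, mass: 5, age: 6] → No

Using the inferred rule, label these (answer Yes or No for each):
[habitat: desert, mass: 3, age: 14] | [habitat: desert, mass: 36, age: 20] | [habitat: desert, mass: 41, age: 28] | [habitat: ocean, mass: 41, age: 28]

The classifier is using: mass ≥ 17.

No, Yes, Yes, Yes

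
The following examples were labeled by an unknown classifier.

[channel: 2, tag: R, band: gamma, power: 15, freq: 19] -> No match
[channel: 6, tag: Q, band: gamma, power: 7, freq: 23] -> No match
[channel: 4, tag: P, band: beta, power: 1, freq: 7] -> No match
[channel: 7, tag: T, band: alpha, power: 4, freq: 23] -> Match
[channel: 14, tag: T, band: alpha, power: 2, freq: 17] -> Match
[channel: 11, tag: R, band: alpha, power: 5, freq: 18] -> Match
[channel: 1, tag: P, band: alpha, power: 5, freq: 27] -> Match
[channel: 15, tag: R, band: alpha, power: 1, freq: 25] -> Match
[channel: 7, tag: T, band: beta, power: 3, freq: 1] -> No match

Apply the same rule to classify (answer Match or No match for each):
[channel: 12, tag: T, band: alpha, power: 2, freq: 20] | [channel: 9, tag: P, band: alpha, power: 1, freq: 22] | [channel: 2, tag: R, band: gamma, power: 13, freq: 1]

Match, Match, No match

All 'Match' examples share one property — band is alpha — and every 'No match' example lacks it.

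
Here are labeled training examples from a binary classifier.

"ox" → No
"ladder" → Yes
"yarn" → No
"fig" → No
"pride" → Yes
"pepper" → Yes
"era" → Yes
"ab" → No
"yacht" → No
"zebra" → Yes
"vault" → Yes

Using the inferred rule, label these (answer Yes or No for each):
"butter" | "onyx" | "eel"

Yes, No, Yes

The classifier is using: has ≥ 2 vowels.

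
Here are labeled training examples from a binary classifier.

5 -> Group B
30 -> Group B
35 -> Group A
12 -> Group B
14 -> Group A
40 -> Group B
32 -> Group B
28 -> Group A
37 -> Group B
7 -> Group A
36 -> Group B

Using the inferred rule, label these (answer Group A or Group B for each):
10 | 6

Group B, Group B

The simplest hypothesis consistent with all the labels is: multiple of 7.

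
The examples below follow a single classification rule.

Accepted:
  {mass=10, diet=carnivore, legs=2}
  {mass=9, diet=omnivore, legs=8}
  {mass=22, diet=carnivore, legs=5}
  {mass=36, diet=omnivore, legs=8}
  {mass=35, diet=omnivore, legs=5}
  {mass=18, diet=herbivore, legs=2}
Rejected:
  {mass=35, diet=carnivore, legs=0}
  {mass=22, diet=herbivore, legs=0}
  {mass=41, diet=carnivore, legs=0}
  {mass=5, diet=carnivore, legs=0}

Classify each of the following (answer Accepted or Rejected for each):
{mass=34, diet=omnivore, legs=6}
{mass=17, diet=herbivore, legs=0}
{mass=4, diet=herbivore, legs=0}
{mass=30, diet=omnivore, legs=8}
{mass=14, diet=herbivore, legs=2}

Accepted, Rejected, Rejected, Accepted, Accepted

All 'Accepted' examples share one property — legs ≥ 2 — and every 'Rejected' example lacks it.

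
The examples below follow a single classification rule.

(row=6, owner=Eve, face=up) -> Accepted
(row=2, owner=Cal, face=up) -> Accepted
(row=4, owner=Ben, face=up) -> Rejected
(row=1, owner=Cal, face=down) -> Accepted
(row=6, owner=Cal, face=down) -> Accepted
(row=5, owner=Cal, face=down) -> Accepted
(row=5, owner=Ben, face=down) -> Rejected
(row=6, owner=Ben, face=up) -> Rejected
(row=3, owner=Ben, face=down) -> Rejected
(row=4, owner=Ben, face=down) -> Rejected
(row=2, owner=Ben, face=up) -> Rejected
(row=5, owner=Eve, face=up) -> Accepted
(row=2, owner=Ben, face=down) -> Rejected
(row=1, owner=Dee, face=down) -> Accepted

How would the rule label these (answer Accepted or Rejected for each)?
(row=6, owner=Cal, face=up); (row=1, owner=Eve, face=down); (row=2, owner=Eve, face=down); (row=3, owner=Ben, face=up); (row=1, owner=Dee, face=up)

Accepted, Accepted, Accepted, Rejected, Accepted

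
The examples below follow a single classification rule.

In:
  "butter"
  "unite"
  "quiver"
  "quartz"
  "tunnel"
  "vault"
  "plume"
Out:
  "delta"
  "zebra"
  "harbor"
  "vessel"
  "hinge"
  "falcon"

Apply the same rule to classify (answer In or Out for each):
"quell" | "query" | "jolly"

In, In, Out

The simplest hypothesis consistent with all the labels is: contains 'u'.
"quell" → has 'u' → In. "query" → has 'u' → In. "jolly" → no 'u' → Out.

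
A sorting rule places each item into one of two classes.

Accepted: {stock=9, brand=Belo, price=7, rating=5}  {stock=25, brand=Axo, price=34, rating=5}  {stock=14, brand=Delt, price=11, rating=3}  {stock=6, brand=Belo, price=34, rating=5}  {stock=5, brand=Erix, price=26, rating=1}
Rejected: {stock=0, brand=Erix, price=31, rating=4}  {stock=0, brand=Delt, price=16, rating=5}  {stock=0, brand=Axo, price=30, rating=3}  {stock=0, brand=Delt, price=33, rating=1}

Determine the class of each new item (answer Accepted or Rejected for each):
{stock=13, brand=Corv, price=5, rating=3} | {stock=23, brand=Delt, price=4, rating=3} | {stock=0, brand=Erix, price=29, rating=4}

All 'Accepted' examples share one property — stock ≥ 5 — and every 'Rejected' example lacks it.

Accepted, Accepted, Rejected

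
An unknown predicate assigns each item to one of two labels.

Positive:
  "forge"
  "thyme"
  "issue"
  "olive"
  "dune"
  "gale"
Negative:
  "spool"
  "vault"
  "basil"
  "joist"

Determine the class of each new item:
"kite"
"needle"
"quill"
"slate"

Rule: contains 'e'. This holds for each 'Positive' example and fails for each 'Negative' one.
"kite": has 'e', passes → Positive. "needle": has 'e', passes → Positive. "quill": no 'e', doesn't match → Negative. "slate": has 'e', passes → Positive.

Positive, Positive, Negative, Positive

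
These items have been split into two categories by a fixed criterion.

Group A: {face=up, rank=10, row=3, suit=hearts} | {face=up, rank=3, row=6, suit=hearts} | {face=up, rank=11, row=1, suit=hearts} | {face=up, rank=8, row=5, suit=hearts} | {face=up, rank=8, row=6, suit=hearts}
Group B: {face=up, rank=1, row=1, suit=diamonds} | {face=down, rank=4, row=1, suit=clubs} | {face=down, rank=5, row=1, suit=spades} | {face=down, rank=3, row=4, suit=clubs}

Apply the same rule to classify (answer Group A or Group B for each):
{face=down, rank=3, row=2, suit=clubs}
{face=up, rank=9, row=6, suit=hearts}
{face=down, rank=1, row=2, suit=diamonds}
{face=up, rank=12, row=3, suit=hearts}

The pattern is that an item is 'Group A' exactly when: suit is hearts.
{face=down, rank=3, row=2, suit=clubs}: suit is clubs, fails this test → Group B. {face=up, rank=9, row=6, suit=hearts}: suit is hearts, meets the rule → Group A. {face=down, rank=1, row=2, suit=diamonds}: suit is diamonds, fails this test → Group B. {face=up, rank=12, row=3, suit=hearts}: suit is hearts, meets the rule → Group A.

Group B, Group A, Group B, Group A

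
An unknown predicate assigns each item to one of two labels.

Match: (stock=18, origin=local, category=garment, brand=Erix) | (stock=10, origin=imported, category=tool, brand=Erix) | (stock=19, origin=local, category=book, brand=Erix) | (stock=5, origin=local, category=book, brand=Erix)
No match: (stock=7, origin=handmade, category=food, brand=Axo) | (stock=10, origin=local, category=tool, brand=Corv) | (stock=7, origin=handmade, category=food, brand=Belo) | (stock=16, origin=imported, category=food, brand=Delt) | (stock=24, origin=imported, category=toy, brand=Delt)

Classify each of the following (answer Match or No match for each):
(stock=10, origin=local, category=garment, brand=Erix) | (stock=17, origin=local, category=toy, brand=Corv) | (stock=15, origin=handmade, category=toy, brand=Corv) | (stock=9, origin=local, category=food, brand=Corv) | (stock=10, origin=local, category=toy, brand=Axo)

Match, No match, No match, No match, No match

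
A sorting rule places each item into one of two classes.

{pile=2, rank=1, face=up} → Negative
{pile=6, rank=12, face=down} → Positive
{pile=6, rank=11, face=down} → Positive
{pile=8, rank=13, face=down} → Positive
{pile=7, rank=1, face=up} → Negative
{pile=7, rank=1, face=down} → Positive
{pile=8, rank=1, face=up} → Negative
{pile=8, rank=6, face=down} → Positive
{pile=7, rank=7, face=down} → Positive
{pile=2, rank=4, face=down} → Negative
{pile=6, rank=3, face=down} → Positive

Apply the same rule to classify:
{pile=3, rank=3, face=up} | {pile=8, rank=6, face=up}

Negative, Negative

The common property of the 'Positive' items is: face is down AND pile ≥ 6. No 'Negative' item has it.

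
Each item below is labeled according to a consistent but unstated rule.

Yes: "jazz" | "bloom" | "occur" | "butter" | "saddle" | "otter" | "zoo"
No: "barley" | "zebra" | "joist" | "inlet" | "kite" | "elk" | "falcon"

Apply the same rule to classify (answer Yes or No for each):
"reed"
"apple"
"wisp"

Yes, Yes, No

Rule: has a double letter. This holds for each 'Yes' example and fails for each 'No' one.
"reed" — 'ee' doubled, hence Yes.
"apple" — 'pp' doubled, hence Yes.
"wisp" — no doubled letter, hence No.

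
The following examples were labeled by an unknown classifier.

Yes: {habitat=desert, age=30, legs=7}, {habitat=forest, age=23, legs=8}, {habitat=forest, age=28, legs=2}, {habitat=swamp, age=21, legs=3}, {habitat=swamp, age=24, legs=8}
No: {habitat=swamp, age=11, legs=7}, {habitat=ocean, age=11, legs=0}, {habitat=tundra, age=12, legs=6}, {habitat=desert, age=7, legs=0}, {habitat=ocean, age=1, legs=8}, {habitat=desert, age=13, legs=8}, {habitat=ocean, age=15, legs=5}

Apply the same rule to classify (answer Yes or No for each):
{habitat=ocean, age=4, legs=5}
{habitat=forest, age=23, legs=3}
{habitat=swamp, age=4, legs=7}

Every 'Yes' example satisfies: age ≥ 21. None of the 'No' examples do.
{habitat=ocean, age=4, legs=5} → age = 4 → No.
{habitat=forest, age=23, legs=3} → age = 23 → Yes.
{habitat=swamp, age=4, legs=7} → age = 4 → No.

No, Yes, No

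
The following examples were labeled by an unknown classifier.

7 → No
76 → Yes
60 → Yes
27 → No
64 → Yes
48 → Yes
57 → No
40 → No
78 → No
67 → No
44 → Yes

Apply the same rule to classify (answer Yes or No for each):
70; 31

No, No

The simplest hypothesis consistent with all the labels is: multiple of 4 AND at least 44.
70: 70 = 4·17 + 2, 70 ≥ 44 — fails this test, so No.
31: 31 = 4·7 + 3, 31 < 44 — fails this test, so No.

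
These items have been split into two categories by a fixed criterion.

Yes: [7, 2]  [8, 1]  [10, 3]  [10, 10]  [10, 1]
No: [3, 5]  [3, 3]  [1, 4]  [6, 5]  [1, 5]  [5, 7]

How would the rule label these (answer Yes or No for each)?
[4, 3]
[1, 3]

The pattern is that an item is 'Yes' exactly when: first ≥ 7.
[4, 3] → first 4 → No. [1, 3] → first 1 → No.

No, No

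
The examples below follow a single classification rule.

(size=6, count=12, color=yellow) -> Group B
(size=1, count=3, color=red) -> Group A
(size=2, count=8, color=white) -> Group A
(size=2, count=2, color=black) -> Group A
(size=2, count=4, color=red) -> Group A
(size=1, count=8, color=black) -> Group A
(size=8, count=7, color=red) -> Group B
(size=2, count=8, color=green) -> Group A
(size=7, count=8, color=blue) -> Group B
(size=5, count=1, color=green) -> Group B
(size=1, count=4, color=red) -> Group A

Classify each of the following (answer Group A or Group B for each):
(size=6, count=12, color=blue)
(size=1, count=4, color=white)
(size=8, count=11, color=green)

Group B, Group A, Group B

All 'Group A' examples share one property — size ≤ 2 — and every 'Group B' example lacks it.
(size=6, count=12, color=blue) — size = 6, hence Group B.
(size=1, count=4, color=white) — size = 1, hence Group A.
(size=8, count=11, color=green) — size = 8, hence Group B.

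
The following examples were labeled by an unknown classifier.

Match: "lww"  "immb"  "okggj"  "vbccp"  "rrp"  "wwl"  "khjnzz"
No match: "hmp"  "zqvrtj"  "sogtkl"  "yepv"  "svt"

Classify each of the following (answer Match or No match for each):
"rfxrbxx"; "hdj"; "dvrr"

Match, No match, Match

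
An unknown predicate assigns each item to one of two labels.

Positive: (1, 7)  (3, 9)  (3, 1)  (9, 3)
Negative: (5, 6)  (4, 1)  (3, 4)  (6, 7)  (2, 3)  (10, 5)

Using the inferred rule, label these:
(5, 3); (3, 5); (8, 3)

All 'Positive' examples share one property — sum is even — and every 'Negative' example lacks it.
(5, 3): 5+3 = 8, fits → Positive.
(3, 5): 3+5 = 8, fits → Positive.
(8, 3): 8+3 = 11, doesn't match → Negative.

Positive, Positive, Negative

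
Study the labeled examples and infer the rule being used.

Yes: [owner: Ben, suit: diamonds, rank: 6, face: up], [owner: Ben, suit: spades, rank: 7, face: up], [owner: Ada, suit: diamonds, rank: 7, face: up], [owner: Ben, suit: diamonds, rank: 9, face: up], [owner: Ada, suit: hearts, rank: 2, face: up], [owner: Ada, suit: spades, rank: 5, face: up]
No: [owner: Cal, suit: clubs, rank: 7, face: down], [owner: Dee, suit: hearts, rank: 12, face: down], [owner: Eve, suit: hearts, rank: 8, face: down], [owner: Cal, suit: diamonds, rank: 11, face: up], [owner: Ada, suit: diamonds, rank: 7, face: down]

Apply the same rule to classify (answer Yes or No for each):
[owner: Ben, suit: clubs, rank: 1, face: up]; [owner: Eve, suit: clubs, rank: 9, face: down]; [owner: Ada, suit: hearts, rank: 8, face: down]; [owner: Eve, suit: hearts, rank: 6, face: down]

Yes, No, No, No

The distinguishing property — face is up AND rank ≤ 9 — holds for all the 'Yes' cases and none of the 'No' cases.
[owner: Ben, suit: clubs, rank: 1, face: up]: Yes (face is up, rank = 1). [owner: Eve, suit: clubs, rank: 9, face: down]: No (face is down, rank = 9). [owner: Ada, suit: hearts, rank: 8, face: down]: No (face is down, rank = 8). [owner: Eve, suit: hearts, rank: 6, face: down]: No (face is down, rank = 6).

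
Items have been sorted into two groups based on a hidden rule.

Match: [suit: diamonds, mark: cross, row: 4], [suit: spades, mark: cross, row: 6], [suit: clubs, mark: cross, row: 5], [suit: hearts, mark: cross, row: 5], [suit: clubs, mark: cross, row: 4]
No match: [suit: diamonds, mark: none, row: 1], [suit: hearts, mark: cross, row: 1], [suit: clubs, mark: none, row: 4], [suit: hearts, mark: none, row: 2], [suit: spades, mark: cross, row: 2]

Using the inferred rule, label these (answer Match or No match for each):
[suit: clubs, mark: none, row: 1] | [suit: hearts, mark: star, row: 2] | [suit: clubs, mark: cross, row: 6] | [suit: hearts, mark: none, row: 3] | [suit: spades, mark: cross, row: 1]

No match, No match, Match, No match, No match

One predicate separates the groups cleanly: mark is cross AND row ≥ 4.
[suit: clubs, mark: none, row: 1]: No match (mark is none, row = 1).
[suit: hearts, mark: star, row: 2]: No match (mark is star, row = 2).
[suit: clubs, mark: cross, row: 6]: Match (mark is cross, row = 6).
[suit: hearts, mark: none, row: 3]: No match (mark is none, row = 3).
[suit: spades, mark: cross, row: 1]: No match (mark is cross, row = 1).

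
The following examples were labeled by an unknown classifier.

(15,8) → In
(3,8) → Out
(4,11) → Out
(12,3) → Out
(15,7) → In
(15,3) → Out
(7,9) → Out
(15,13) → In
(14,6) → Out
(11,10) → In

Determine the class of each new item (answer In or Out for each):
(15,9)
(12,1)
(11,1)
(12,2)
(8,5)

The common property of the 'In' items is: sum ≥ 21. No 'Out' item has it.

In, Out, Out, Out, Out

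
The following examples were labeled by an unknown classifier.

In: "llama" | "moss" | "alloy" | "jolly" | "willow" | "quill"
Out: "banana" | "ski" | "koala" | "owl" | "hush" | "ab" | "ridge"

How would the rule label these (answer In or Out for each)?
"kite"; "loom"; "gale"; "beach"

Every 'In' example satisfies: has a double letter. None of the 'Out' examples do.
"kite": no doubled letter, doesn't match → Out. "loom": 'oo' doubled, has this property → In. "gale": no doubled letter, doesn't match → Out. "beach": no doubled letter, doesn't match → Out.

Out, In, Out, Out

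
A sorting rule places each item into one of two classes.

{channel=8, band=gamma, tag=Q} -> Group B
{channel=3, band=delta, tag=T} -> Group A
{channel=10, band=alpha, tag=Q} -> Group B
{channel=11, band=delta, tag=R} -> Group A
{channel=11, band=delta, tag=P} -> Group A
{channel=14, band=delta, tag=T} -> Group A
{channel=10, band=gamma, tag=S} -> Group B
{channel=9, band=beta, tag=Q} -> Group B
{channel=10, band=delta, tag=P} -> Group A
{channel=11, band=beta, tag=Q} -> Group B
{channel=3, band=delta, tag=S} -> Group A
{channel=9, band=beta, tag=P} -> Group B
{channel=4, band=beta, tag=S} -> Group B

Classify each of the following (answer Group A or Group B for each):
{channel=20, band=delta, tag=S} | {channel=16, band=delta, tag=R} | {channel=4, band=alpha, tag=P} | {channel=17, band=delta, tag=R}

Group A, Group A, Group B, Group A

A rule that fits every label: band is delta — true of each 'Group A' example, false of each 'Group B' one.
{channel=20, band=delta, tag=S} — band is delta, hence Group A. {channel=16, band=delta, tag=R} — band is delta, hence Group A. {channel=4, band=alpha, tag=P} — band is alpha, hence Group B. {channel=17, band=delta, tag=R} — band is delta, hence Group A.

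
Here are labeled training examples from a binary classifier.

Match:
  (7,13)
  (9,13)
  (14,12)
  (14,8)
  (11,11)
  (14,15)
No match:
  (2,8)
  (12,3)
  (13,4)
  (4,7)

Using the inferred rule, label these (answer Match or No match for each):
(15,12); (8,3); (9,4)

Match, No match, No match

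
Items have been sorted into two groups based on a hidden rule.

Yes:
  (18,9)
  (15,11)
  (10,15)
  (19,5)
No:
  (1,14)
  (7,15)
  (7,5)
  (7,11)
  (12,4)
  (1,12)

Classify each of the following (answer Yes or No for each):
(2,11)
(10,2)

No, No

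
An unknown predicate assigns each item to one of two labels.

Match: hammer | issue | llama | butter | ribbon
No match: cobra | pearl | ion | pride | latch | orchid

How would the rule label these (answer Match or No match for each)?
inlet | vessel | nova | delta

The common property of the 'Match' items is: has a double letter. No 'No match' item has it.
inlet — no doubled letter, hence No match. vessel — 'ss' doubled, hence Match. nova — no doubled letter, hence No match. delta — no doubled letter, hence No match.

No match, Match, No match, No match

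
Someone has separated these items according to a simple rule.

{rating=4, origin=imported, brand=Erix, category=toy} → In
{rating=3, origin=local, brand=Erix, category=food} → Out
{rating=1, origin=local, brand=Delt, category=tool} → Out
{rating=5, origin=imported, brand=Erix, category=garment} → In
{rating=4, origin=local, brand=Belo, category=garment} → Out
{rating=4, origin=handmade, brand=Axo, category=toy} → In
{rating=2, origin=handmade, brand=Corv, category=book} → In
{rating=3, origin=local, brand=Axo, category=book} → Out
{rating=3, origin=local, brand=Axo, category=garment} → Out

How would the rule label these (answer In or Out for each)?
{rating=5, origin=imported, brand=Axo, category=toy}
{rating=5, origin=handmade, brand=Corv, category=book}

In, In

The common property of the 'In' items is: origin is not local. No 'Out' item has it.
{rating=5, origin=imported, brand=Axo, category=toy} → origin is imported → In.
{rating=5, origin=handmade, brand=Corv, category=book} → origin is handmade → In.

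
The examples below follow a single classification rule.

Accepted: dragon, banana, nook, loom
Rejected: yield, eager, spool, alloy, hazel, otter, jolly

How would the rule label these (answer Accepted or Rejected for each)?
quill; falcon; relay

The pattern is that an item is 'Accepted' exactly when: even length.
quill: Rejected (length 5). falcon: Accepted (length 6). relay: Rejected (length 5).

Rejected, Accepted, Rejected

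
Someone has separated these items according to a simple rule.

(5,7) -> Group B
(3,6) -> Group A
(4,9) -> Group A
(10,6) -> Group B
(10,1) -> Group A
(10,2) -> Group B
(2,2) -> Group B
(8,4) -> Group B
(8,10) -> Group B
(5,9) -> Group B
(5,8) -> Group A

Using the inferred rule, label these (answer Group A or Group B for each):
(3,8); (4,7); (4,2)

Group A, Group A, Group B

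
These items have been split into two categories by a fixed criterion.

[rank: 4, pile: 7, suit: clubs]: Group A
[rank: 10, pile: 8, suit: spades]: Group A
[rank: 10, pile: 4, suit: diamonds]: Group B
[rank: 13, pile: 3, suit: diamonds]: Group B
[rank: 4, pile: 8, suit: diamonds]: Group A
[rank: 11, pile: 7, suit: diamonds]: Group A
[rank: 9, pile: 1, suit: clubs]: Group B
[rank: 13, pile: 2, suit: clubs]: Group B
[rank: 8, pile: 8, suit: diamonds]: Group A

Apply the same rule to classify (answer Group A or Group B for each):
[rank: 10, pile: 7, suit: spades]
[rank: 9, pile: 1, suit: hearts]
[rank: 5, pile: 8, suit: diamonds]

Group A, Group B, Group A

The distinguishing property — pile ≥ 7 — holds for all the 'Group A' cases and none of the 'Group B' cases.
[rank: 10, pile: 7, suit: spades] → pile = 7 → Group A. [rank: 9, pile: 1, suit: hearts] → pile = 1 → Group B. [rank: 5, pile: 8, suit: diamonds] → pile = 8 → Group A.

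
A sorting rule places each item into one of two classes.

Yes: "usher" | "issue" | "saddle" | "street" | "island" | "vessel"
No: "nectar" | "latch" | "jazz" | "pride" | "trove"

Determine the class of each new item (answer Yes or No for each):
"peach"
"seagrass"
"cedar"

Checking candidate rules against both groups, what survives is: contains 's'.
"peach": no 's' — fails this test, so No.
"seagrass": has 's' — meets the rule, so Yes.
"cedar": no 's' — fails this test, so No.

No, Yes, No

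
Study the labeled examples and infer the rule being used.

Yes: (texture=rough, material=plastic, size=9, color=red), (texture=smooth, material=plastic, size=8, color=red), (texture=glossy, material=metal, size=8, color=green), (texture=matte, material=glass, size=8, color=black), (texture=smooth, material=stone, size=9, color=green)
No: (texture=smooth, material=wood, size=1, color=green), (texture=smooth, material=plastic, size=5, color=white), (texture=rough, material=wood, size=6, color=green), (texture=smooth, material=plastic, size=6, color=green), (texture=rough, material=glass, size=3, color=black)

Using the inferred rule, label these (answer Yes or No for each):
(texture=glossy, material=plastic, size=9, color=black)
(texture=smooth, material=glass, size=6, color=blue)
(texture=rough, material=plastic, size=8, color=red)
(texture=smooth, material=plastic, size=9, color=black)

Yes, No, Yes, Yes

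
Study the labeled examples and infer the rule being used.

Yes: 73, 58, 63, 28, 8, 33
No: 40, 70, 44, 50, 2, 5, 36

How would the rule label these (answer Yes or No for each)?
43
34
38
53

Comparing the two groups points to one rule — ≡ 3 (mod 5).
43 → 43 mod 5 = 3 → Yes.
34 → 34 mod 5 = 4 → No.
38 → 38 mod 5 = 3 → Yes.
53 → 53 mod 5 = 3 → Yes.

Yes, No, Yes, Yes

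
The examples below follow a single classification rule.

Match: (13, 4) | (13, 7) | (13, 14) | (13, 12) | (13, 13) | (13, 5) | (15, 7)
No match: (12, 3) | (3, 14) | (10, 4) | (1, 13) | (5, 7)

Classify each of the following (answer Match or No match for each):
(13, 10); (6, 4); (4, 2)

All 'Match' examples share one property — first ≥ 13 — and every 'No match' example lacks it.

Match, No match, No match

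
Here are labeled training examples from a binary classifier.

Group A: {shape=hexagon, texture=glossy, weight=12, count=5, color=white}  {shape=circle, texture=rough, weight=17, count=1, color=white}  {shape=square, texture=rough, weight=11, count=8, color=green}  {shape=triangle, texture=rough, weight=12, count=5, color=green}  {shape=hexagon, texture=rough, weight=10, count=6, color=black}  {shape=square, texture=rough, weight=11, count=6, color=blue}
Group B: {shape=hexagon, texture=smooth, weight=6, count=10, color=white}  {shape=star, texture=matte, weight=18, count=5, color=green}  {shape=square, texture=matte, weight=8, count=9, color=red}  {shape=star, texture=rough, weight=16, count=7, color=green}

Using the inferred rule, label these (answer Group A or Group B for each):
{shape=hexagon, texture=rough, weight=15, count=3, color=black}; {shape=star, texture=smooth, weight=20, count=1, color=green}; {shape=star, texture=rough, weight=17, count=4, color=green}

The distinguishing property — shape is not star AND count ≤ 8 — holds for all the 'Group A' cases and none of the 'Group B' cases.
{shape=hexagon, texture=rough, weight=15, count=3, color=black} → shape is hexagon, count = 3 → Group A. {shape=star, texture=smooth, weight=20, count=1, color=green} → shape is star, count = 1 → Group B. {shape=star, texture=rough, weight=17, count=4, color=green} → shape is star, count = 4 → Group B.

Group A, Group B, Group B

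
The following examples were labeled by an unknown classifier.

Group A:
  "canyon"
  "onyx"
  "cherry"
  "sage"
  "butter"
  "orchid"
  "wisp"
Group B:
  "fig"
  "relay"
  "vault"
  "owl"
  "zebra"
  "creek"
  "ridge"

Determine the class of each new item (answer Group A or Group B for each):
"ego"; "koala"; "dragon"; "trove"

Every 'Group A' example satisfies: even length. None of the 'Group B' examples do.
"ego": Group B (length 3).
"koala": Group B (length 5).
"dragon": Group A (length 6).
"trove": Group B (length 5).

Group B, Group B, Group A, Group B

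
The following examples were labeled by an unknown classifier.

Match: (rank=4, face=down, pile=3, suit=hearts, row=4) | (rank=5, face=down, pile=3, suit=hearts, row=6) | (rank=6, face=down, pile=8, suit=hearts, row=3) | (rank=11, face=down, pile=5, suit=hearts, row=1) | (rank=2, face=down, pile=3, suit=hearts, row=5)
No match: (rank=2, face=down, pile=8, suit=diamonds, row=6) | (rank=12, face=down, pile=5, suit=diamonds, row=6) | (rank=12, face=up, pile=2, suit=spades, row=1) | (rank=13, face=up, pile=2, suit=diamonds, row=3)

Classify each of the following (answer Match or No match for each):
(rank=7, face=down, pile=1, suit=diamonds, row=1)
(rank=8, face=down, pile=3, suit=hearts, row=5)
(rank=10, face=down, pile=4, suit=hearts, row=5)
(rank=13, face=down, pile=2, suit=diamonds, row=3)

Comparing the two groups points to one rule — suit is hearts.
(rank=7, face=down, pile=1, suit=diamonds, row=1): suit is diamonds, fails this test → No match.
(rank=8, face=down, pile=3, suit=hearts, row=5): suit is hearts, checks out → Match.
(rank=10, face=down, pile=4, suit=hearts, row=5): suit is hearts, checks out → Match.
(rank=13, face=down, pile=2, suit=diamonds, row=3): suit is diamonds, fails this test → No match.

No match, Match, Match, No match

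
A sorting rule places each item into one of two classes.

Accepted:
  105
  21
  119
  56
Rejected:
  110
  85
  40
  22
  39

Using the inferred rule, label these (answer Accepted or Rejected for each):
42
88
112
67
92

Accepted, Rejected, Accepted, Rejected, Rejected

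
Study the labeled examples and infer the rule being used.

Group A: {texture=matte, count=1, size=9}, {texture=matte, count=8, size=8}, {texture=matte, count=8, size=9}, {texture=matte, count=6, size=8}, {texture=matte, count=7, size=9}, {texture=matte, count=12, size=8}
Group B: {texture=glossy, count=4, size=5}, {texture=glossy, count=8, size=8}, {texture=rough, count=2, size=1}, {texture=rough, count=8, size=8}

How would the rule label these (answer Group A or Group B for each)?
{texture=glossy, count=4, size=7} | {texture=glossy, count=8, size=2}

Group B, Group B

All 'Group A' examples share one property — texture is matte — and every 'Group B' example lacks it.
{texture=glossy, count=4, size=7} → texture is glossy → Group B.
{texture=glossy, count=8, size=2} → texture is glossy → Group B.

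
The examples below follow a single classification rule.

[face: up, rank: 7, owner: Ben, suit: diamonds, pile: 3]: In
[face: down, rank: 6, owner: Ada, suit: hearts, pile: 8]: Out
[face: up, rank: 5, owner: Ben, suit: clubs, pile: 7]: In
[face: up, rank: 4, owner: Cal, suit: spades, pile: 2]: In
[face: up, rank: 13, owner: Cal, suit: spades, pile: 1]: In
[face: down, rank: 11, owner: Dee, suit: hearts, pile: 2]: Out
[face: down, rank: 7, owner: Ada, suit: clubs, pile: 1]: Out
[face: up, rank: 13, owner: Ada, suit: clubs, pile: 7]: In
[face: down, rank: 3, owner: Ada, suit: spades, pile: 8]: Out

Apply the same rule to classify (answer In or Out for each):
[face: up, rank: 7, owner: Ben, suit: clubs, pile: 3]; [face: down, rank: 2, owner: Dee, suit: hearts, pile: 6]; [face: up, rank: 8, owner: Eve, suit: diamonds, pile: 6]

All 'In' examples share one property — face is up — and every 'Out' example lacks it.
[face: up, rank: 7, owner: Ben, suit: clubs, pile: 3]: face is up, has this property → In. [face: down, rank: 2, owner: Dee, suit: hearts, pile: 6]: face is down, does not fit → Out. [face: up, rank: 8, owner: Eve, suit: diamonds, pile: 6]: face is up, has this property → In.

In, Out, In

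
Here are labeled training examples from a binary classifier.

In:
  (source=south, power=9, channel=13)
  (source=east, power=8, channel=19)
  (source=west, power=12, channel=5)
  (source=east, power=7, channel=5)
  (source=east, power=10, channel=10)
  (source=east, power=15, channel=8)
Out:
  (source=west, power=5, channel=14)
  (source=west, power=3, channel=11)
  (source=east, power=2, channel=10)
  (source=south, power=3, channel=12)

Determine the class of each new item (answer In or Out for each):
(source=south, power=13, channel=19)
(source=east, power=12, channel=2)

In, In

The distinguishing property — power ≥ 7 — holds for all the 'In' cases and none of the 'Out' cases.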